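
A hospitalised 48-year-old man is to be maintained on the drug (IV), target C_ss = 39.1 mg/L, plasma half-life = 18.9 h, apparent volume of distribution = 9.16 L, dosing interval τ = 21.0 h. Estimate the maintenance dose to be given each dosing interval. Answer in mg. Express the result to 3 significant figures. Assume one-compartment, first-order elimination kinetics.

276 mg

k = ln2 / t½ = 0.693147 / 18.9 = 0.03667 h⁻¹
CL = k × Vd = 0.03667 × 9.16 = 0.3359 L/h
At steady state, Dose/τ = Css × CL.
Dose = Css × CL × τ = 39.1 × 0.3359 × 21.0 = 275.8 mg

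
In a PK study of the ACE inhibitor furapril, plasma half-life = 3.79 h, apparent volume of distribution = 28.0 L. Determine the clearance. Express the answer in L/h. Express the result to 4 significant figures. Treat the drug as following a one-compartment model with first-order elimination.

5.121 L/h

k = ln2 / t½ = 0.693147 / 3.79 = 0.1829 h⁻¹
CL = k × Vd = 0.1829 × 28.0 = 5.121 L/h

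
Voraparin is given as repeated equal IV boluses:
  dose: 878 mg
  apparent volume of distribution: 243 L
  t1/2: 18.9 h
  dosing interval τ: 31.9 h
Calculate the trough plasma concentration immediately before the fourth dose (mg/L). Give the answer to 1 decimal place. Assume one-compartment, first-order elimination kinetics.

C₀ per dose = Dose / Vd = 878 / 243 = 3.613 mg/L
k = ln2 / t½ = 0.693147 / 18.9 = 0.03667 h⁻¹
Fraction remaining after one interval: r = e^(−kτ) = e^(−0.03667 × 31.9) = 0.3104
Before dose 4, 3 doses have been given (aged 1τ, 2τ, 3τ).
C_trough = C₀ × (r + r² + … + r^3) = C₀ × r(1−r^3)/(1−r)
        = 3.613 × 0.3104 × (1 − 0.02991) / (1 − 0.3104) = 1.578 mg/L

1.6 mg/L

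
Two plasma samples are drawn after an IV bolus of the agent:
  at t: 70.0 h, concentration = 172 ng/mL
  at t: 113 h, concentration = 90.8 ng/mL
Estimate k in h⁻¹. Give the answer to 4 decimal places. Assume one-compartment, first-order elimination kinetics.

k = ln(C₁/C₂) / (t₂ − t₁) = ln(172/90.8) / (113 − 70.0)
  = 0.6388 / 43.00 = 0.01486 h⁻¹

0.0149 h⁻¹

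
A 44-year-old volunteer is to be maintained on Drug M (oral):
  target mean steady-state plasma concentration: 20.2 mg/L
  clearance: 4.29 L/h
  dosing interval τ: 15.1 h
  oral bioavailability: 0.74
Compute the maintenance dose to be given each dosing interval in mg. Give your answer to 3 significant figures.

1770 mg

At steady state, F × (Dose/τ) = Css × CL.
Dose = Css × CL × τ / F = 20.2 × 4.290 × 15.1 / 0.74 = 1768 mg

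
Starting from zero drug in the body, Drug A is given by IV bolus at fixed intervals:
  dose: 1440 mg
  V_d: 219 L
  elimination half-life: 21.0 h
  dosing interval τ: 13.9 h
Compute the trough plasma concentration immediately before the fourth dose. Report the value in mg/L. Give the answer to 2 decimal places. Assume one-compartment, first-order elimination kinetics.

8.44 mg/L

C₀ per dose = Dose / Vd = 1440 / 219 = 6.575 mg/L
k = ln2 / t½ = 0.693147 / 21.0 = 0.03301 h⁻¹
Fraction remaining after one interval: r = e^(−kτ) = e^(−0.03301 × 13.9) = 0.6320
Before dose 4, 3 doses have been given (aged 1τ, 2τ, 3τ).
C_trough = C₀ × (r + r² + … + r^3) = C₀ × r(1−r^3)/(1−r)
        = 6.575 × 0.6320 × (1 − 0.2524) / (1 − 0.6320) = 8.442 mg/L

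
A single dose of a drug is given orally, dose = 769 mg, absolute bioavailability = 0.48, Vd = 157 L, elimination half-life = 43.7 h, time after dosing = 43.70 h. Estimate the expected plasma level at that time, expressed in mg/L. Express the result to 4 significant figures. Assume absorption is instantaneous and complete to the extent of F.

Amount reaching circulation = F × Dose = 0.48 × 769.0 = 369.1 mg
C₀ = F·Dose / Vd = 369.1 / 157 = 2.351 mg/L
k = ln2 / t½ = 0.693147 / 43.7 = 0.01586 h⁻¹
t / t½ = 43.70 / 43.7 = 1 half-lives
C = C₀ × (1/2)^1 = 2.351 × 0.5000 = 1.176 mg/L

1.176 mg/L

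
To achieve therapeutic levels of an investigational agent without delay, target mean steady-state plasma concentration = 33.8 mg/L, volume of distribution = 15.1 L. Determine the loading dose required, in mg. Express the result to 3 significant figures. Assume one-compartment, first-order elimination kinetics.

510 mg

LD = Css × Vd = 33.8 × 15.1 = 510.4 mg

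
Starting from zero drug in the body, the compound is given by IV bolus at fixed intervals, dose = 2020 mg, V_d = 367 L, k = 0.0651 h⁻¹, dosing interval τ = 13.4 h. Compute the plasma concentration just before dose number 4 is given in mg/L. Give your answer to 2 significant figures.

3.7 mg/L

C₀ per dose = Dose / Vd = 2020 / 367 = 5.504 mg/L
Fraction remaining after one interval: r = e^(−kτ) = e^(−0.06510 × 13.4) = 0.4180
Before dose 4, 3 doses have been given (aged 1τ, 2τ, 3τ).
C_trough = C₀ × (r + r² + … + r^3) = C₀ × r(1−r^3)/(1−r)
        = 5.504 × 0.4180 × (1 − 0.07303) / (1 − 0.4180) = 3.664 mg/L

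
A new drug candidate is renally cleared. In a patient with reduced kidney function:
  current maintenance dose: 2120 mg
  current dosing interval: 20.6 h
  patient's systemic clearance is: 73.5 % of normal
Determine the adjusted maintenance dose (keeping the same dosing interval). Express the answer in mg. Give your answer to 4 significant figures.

1558 mg

To keep the same average steady-state level, dosing rate must scale with clearance.
CL ratio = 73.5 / 100 = 0.7350
New dose (same interval) = 2120 × 0.7350 = 1558 mg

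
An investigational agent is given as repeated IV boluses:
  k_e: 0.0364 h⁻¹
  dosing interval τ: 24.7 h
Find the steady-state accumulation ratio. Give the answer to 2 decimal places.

1.69

e^(−kτ) = e^(−0.03640 × 24.7) = 0.4069
Accumulation ratio R = 1 / (1 − e^(−kτ)) = 1 / (1 − 0.4069) = 1.686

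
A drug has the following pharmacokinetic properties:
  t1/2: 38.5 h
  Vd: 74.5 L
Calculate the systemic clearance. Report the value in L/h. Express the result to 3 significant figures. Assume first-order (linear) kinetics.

k = ln2 / t½ = 0.693147 / 38.5 = 0.01800 h⁻¹
CL = k × Vd = 0.01800 × 74.5 = 1.341 L/h

1.34 L/h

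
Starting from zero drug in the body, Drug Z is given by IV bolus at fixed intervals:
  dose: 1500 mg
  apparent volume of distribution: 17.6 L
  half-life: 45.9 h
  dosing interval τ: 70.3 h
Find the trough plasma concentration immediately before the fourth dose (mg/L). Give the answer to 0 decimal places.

43 mg/L

C₀ per dose = Dose / Vd = 1500 / 17.6 = 85.23 mg/L
k = ln2 / t½ = 0.693147 / 45.9 = 0.01510 h⁻¹
Fraction remaining after one interval: r = e^(−kτ) = e^(−0.01510 × 70.3) = 0.3459
Before dose 4, 3 doses have been given (aged 1τ, 2τ, 3τ).
C_trough = C₀ × (r + r² + … + r^3) = C₀ × r(1−r^3)/(1−r)
        = 85.23 × 0.3459 × (1 − 0.04139) / (1 − 0.3459) = 43.21 mg/L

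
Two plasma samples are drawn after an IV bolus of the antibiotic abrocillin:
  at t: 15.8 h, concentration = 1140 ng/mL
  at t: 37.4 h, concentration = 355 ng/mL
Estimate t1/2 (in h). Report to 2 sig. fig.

k = ln(C₁/C₂) / (t₂ − t₁) = ln(1140/355) / (37.4 − 15.8)
  = 1.167 / 21.60 = 0.05403 h⁻¹
t½ = ln2 / k = 0.693147 / 0.05403 = 12.83 h

13 h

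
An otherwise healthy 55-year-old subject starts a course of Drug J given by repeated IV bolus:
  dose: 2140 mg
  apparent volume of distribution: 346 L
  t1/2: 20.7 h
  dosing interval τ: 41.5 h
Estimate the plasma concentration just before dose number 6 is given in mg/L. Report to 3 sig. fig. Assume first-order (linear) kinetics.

C₀ per dose = Dose / Vd = 2140 / 346 = 6.185 mg/L
k = ln2 / t½ = 0.693147 / 20.7 = 0.03349 h⁻¹
Fraction remaining after one interval: r = e^(−kτ) = e^(−0.03349 × 41.5) = 0.2491
Before dose 6, 5 doses have been given (aged 1τ, 2τ, 3τ, 4τ, 5τ).
C_trough = C₀ × (r + r² + … + r^5) = C₀ × r(1−r^5)/(1−r)
        = 6.185 × 0.2491 × (1 − 0.0009591) / (1 − 0.2491) = 2.050 mg/L

2.05 mg/L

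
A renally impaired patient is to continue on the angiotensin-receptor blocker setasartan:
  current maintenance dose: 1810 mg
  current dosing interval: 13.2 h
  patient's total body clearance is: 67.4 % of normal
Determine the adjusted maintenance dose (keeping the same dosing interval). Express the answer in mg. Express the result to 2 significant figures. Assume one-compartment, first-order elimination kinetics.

To keep the same average steady-state level, dosing rate must scale with clearance.
CL ratio = 67.4 / 100 = 0.6740
New dose (same interval) = 1810 × 0.6740 = 1220 mg

1200 mg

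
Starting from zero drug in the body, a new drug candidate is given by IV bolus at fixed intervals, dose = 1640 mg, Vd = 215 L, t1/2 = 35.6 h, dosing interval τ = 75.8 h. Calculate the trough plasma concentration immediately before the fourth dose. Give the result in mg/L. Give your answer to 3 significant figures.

C₀ per dose = Dose / Vd = 1640 / 215 = 7.628 mg/L
k = ln2 / t½ = 0.693147 / 35.6 = 0.01947 h⁻¹
Fraction remaining after one interval: r = e^(−kτ) = e^(−0.01947 × 75.8) = 0.2286
Before dose 4, 3 doses have been given (aged 1τ, 2τ, 3τ).
C_trough = C₀ × (r + r² + … + r^3) = C₀ × r(1−r^3)/(1−r)
        = 7.628 × 0.2286 × (1 − 0.01195) / (1 − 0.2286) = 2.234 mg/L

2.23 mg/L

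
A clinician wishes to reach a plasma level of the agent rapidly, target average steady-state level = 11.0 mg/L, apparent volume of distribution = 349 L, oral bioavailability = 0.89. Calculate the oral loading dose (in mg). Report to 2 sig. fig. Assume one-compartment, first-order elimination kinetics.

LD = Css × Vd / F = 11.0 × 349 / 0.89 = 4313 mg

4300 mg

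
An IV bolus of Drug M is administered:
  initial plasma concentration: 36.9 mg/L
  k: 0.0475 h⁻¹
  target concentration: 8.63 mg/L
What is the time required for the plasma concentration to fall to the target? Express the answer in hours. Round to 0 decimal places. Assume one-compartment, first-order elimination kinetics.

t = ln(C₀ / C) / k = ln(36.90 / 8.63) / 0.04750
  = ln(4.276) / 0.04750 = 1.453 / 0.04750 = 30.59 h

31 h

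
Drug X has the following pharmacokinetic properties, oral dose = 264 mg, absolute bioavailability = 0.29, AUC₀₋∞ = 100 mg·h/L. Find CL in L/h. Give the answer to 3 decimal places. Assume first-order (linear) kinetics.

0.766 L/h

CL = F·Dose / AUC = 0.29 × 264 / 100 = 0.7656 L/h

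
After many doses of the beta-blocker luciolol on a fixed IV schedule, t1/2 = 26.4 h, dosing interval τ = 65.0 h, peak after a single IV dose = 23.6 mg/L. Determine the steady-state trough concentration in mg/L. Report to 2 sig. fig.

5.2 mg/L

k = ln2 / t½ = 0.693147 / 26.4 = 0.02626 h⁻¹
e^(−kτ) = e^(−0.02626 × 65.0) = 0.1814
Accumulation ratio R = 1 / (1 − e^(−kτ)) = 1 / (1 − 0.1814) = 1.222
Steady-state trough = C₀ × R × e^(−kτ) = 23.6 × 1.222 × 0.1814 = 5.231 mg/L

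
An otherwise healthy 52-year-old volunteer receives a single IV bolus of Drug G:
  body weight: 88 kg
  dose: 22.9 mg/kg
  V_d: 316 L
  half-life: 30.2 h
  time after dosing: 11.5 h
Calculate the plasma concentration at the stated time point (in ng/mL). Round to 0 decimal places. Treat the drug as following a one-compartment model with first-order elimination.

4898 ng/mL

Total dose = 22.9 × 88 = 2015 mg
C₀ = Dose / Vd = 2015 / 316 = 6.377 mg/L
k = ln2 / t½ = 0.693147 / 30.2 = 0.02295 h⁻¹
C = C₀ · e^(−k·t) = 6.377 × e^(−0.02295 × 11.5)
  = 6.377 × 0.7680 = 4.898 mg/L
Convert: 4.898 mg/L × 1000 = 4898 ng/mL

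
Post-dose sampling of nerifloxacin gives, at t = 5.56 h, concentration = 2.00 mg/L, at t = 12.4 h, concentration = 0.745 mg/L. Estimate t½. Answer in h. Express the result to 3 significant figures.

4.80 h

k = ln(C₁/C₂) / (t₂ − t₁) = ln(2.00/0.745) / (12.4 − 5.56)
  = 0.9875 / 6.840 = 0.1444 h⁻¹
t½ = ln2 / k = 0.693147 / 0.1444 = 4.800 h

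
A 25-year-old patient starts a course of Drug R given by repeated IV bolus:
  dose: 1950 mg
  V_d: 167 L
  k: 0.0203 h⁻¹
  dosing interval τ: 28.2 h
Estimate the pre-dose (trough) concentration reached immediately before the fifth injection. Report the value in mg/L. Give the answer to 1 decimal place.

13.6 mg/L

C₀ per dose = Dose / Vd = 1950 / 167 = 11.68 mg/L
Fraction remaining after one interval: r = e^(−kτ) = e^(−0.02030 × 28.2) = 0.5641
Before dose 5, 4 doses have been given (aged 1τ, 2τ, 3τ, 4τ).
C_trough = C₀ × (r + r² + … + r^4) = C₀ × r(1−r^4)/(1−r)
        = 11.68 × 0.5641 × (1 − 0.1013) / (1 − 0.5641) = 13.58 mg/L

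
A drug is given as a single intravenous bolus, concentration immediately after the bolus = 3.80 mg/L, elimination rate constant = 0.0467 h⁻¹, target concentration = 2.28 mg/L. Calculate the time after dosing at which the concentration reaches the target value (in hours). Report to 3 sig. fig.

10.9 h

t = ln(C₀ / C) / k = ln(3.800 / 2.28) / 0.04670
  = ln(1.667) / 0.04670 = 0.5110 / 0.04670 = 10.94 h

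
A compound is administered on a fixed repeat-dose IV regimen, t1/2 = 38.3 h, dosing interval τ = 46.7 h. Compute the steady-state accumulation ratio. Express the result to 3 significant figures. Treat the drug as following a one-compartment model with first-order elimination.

k = ln2 / t½ = 0.693147 / 38.3 = 0.01810 h⁻¹
e^(−kτ) = e^(−0.01810 × 46.7) = 0.4294
Accumulation ratio R = 1 / (1 − e^(−kτ)) = 1 / (1 − 0.4294) = 1.753

1.75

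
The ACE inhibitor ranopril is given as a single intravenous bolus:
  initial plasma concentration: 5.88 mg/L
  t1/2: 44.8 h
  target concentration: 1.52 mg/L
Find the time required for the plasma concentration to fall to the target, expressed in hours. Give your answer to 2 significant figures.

k = ln2 / t½ = 0.693147 / 44.8 = 0.01547 h⁻¹
t = ln(C₀ / C) / k = ln(5.880 / 1.52) / 0.01547
  = ln(3.868) / 0.01547 = 1.353 / 0.01547 = 87.46 h

87 h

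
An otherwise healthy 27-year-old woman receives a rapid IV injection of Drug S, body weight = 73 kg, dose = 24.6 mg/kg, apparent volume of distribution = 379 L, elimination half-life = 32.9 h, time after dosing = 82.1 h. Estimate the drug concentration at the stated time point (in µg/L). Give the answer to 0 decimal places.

Total dose = 24.6 × 73 = 1796 mg
C₀ = Dose / Vd = 1796 / 379 = 4.739 mg/L
k = ln2 / t½ = 0.693147 / 32.9 = 0.02107 h⁻¹
C = C₀ · e^(−k·t) = 4.739 × e^(−0.02107 × 82.1)
  = 4.739 × 0.1773 = 0.8402 mg/L
Convert: 0.8402 mg/L × 1000 = 840.2 µg/L

840 µg/L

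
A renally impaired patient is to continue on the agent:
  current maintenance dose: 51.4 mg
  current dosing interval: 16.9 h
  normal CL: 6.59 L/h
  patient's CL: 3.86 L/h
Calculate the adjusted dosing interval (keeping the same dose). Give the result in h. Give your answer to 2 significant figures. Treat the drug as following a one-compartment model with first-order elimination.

To keep the same average steady-state level, dosing rate must scale with clearance.
CL ratio = 3.86 / 6.59 = 0.5857
New interval (same dose) = 16.9 / 0.5857 = 28.85 h

29 h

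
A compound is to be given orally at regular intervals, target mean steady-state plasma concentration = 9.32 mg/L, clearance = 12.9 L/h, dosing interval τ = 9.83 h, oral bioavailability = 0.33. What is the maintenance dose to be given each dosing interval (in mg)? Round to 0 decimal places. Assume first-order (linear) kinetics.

At steady state, F × (Dose/τ) = Css × CL.
Dose = Css × CL × τ / F = 9.32 × 12.90 × 9.83 / 0.33 = 3581 mg

3581 mg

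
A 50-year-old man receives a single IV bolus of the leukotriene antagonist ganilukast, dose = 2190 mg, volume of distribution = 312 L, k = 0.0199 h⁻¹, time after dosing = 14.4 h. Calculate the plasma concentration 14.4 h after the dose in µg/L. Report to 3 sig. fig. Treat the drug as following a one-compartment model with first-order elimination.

5270 µg/L

C₀ = Dose / Vd = 2190 / 312 = 7.019 mg/L
C = C₀ · e^(−k·t) = 7.019 × e^(−0.01990 × 14.4)
  = 7.019 × 0.7508 = 5.270 mg/L
Convert: 5.270 mg/L × 1000 = 5270 µg/L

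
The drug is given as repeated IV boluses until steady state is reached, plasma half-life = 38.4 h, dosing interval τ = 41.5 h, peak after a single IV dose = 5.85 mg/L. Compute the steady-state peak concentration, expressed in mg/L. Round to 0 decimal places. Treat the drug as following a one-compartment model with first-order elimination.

k = ln2 / t½ = 0.693147 / 38.4 = 0.01805 h⁻¹
e^(−kτ) = e^(−0.01805 × 41.5) = 0.4728
Accumulation ratio R = 1 / (1 − e^(−kτ)) = 1 / (1 − 0.4728) = 1.897
Steady-state peak = C₀ × R = 5.85 × 1.897 = 11.10 mg/L

11 mg/L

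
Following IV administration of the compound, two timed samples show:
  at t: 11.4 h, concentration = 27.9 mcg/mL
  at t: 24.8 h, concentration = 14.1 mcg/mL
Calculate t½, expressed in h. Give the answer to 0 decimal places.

k = ln(C₁/C₂) / (t₂ − t₁) = ln(27.9/14.1) / (24.8 − 11.4)
  = 0.6825 / 13.40 = 0.05093 h⁻¹
t½ = ln2 / k = 0.693147 / 0.05093 = 13.61 h

14 h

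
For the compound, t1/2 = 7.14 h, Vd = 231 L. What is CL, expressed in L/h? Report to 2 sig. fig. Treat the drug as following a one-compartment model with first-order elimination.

k = ln2 / t½ = 0.693147 / 7.14 = 0.09708 h⁻¹
CL = k × Vd = 0.09708 × 231 = 22.43 L/h

22 L/h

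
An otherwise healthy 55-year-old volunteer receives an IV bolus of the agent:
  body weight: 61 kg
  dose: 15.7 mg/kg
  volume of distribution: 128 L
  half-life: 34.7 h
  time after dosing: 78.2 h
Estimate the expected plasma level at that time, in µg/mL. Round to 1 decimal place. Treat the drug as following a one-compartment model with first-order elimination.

1.6 µg/mL

Total dose = 15.7 × 61 = 957.7 mg
C₀ = Dose / Vd = 957.7 / 128 = 7.482 mg/L
k = ln2 / t½ = 0.693147 / 34.7 = 0.01998 h⁻¹
C = C₀ · e^(−k·t) = 7.482 × e^(−0.01998 × 78.2)
  = 7.482 × 0.2096 = 1.568 mg/L
(1.568 mg/L = 1.568 µg/mL)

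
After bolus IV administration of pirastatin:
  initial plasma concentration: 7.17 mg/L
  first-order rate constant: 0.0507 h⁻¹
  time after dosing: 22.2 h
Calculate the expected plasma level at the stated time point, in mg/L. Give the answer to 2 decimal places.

2.33 mg/L

C = C₀ · e^(−k·t) = 7.170 × e^(−0.05070 × 22.2)
  = 7.170 × 0.3245 = 2.327 mg/L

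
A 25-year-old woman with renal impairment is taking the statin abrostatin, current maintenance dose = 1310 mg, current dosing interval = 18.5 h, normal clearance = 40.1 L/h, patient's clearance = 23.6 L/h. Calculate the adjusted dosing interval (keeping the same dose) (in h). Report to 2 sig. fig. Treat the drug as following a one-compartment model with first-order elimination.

To keep the same average steady-state level, dosing rate must scale with clearance.
CL ratio = 23.6 / 40.1 = 0.5885
New interval (same dose) = 18.5 / 0.5885 = 31.44 h

31 h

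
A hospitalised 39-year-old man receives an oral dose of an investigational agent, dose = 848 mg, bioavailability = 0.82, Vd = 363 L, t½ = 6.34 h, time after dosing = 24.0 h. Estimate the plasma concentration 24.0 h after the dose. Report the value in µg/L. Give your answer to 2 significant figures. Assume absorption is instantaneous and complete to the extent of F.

Amount reaching circulation = F × Dose = 0.82 × 848.0 = 695.4 mg
C₀ = F·Dose / Vd = 695.4 / 363 = 1.916 mg/L
k = ln2 / t½ = 0.693147 / 6.34 = 0.1093 h⁻¹
C = C₀ · e^(−k·t) = 1.916 × e^(−0.1093 × 24.0)
  = 1.916 × 0.07257 = 0.1390 mg/L
Convert: 0.1390 mg/L × 1000 = 139.0 µg/L

140 µg/L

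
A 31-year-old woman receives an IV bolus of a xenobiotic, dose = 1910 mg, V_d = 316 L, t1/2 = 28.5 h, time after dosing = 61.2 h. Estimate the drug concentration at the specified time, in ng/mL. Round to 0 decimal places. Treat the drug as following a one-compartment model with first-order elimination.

C₀ = Dose / Vd = 1910 / 316 = 6.044 mg/L
k = ln2 / t½ = 0.693147 / 28.5 = 0.02432 h⁻¹
C = C₀ · e^(−k·t) = 6.044 × e^(−0.02432 × 61.2)
  = 6.044 × 0.2257 = 1.364 mg/L
Convert: 1.364 mg/L × 1000 = 1364 ng/mL

1364 ng/mL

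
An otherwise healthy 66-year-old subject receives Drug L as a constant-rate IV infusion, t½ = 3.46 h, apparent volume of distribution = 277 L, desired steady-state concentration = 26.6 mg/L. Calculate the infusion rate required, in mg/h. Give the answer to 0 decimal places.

k = ln2 / t½ = 0.693147 / 3.46 = 0.2003 h⁻¹
CL = k × Vd = 0.2003 × 277 = 55.48 L/h
At steady state, infusion rate R₀ = Css × CL = 26.6 × 55.48 = 1476 mg/h

1476 mg/h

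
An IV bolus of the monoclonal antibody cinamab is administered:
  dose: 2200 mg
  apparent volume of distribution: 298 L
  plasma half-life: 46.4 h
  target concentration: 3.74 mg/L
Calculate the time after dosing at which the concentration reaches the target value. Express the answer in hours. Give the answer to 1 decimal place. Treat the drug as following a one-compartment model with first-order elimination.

C₀ = Dose / Vd = 2200 / 298 = 7.383 mg/L
k = ln2 / t½ = 0.693147 / 46.4 = 0.01494 h⁻¹
t = ln(C₀ / C) / k = ln(7.383 / 3.74) / 0.01494
  = ln(1.974) / 0.01494 = 0.6801 / 0.01494 = 45.52 h

45.5 h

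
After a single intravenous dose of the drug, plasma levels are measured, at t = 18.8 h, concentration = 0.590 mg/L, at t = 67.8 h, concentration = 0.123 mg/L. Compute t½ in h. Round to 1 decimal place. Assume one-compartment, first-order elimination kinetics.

k = ln(C₁/C₂) / (t₂ − t₁) = ln(0.590/0.123) / (67.8 − 18.8)
  = 1.568 / 49.00 = 0.03200 h⁻¹
t½ = ln2 / k = 0.693147 / 0.03200 = 21.66 h

21.7 h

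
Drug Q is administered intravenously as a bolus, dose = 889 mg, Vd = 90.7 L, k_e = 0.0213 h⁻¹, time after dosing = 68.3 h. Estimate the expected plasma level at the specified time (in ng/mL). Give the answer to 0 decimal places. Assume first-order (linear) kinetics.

C₀ = Dose / Vd = 889.0 / 90.7 = 9.802 mg/L
C = C₀ · e^(−k·t) = 9.802 × e^(−0.02130 × 68.3)
  = 9.802 × 0.2334 = 2.288 mg/L
Convert: 2.288 mg/L × 1000 = 2288 ng/mL

2288 ng/mL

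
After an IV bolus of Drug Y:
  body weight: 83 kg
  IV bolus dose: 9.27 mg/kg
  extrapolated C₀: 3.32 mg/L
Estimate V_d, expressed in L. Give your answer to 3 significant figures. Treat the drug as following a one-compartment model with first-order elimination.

Dose = 9.27 × 83 = 769.4 mg
Vd = Dose / C₀ = 769.4 / 3.32 = 231.7 L

232 L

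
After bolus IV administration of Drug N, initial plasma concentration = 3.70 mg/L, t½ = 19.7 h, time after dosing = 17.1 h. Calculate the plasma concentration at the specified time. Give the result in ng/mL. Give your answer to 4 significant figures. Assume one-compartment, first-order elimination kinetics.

2027 ng/mL

k = ln2 / t½ = 0.693147 / 19.7 = 0.03519 h⁻¹
C = C₀ · e^(−k·t) = 3.700 × e^(−0.03519 × 17.1)
  = 3.700 × 0.5479 = 2.027 mg/L
Convert: 2.027 mg/L × 1000 = 2027 ng/mL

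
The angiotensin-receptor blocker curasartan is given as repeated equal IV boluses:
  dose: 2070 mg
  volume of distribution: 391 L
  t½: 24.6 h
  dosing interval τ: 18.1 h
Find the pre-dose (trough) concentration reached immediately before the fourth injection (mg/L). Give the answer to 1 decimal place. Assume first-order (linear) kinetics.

6.2 mg/L

C₀ per dose = Dose / Vd = 2070 / 391 = 5.294 mg/L
k = ln2 / t½ = 0.693147 / 24.6 = 0.02818 h⁻¹
Fraction remaining after one interval: r = e^(−kτ) = e^(−0.02818 × 18.1) = 0.6005
Before dose 4, 3 doses have been given (aged 1τ, 2τ, 3τ).
C_trough = C₀ × (r + r² + … + r^3) = C₀ × r(1−r^3)/(1−r)
        = 5.294 × 0.6005 × (1 − 0.2165) / (1 − 0.6005) = 6.235 mg/L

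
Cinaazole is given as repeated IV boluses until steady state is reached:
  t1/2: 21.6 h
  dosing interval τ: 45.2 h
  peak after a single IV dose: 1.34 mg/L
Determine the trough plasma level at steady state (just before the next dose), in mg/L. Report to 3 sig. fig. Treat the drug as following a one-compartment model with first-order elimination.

k = ln2 / t½ = 0.693147 / 21.6 = 0.03209 h⁻¹
e^(−kτ) = e^(−0.03209 × 45.2) = 0.2345
Accumulation ratio R = 1 / (1 − e^(−kτ)) = 1 / (1 − 0.2345) = 1.306
Steady-state trough = C₀ × R × e^(−kτ) = 1.34 × 1.306 × 0.2345 = 0.4104 mg/L

0.410 mg/L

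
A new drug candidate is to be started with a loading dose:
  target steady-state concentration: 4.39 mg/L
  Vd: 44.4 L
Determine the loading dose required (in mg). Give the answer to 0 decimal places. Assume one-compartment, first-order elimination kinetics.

LD = Css × Vd = 4.39 × 44.4 = 194.9 mg

195 mg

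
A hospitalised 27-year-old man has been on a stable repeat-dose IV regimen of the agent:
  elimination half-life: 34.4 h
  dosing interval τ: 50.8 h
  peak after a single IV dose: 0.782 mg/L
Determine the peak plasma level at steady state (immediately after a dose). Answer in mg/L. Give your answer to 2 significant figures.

1.2 mg/L

k = ln2 / t½ = 0.693147 / 34.4 = 0.02015 h⁻¹
e^(−kτ) = e^(−0.02015 × 50.8) = 0.3593
Accumulation ratio R = 1 / (1 − e^(−kτ)) = 1 / (1 − 0.3593) = 1.561
Steady-state peak = C₀ × R = 0.782 × 1.561 = 1.221 mg/L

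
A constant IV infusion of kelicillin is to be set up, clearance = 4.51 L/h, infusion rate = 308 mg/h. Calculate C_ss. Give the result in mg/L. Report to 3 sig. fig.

68.3 mg/L

At steady state Css = R₀ / CL = 308 / 4.510 = 68.29 mg/L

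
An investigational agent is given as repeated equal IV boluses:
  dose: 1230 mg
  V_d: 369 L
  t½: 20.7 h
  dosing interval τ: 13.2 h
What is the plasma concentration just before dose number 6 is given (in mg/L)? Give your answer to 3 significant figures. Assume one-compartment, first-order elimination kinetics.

C₀ per dose = Dose / Vd = 1230 / 369 = 3.333 mg/L
k = ln2 / t½ = 0.693147 / 20.7 = 0.03349 h⁻¹
Fraction remaining after one interval: r = e^(−kτ) = e^(−0.03349 × 13.2) = 0.6427
Before dose 6, 5 doses have been given (aged 1τ, 2τ, 3τ, 4τ, 5τ).
C_trough = C₀ × (r + r² + … + r^5) = C₀ × r(1−r^5)/(1−r)
        = 3.333 × 0.6427 × (1 − 0.1097) / (1 − 0.6427) = 5.338 mg/L

5.34 mg/L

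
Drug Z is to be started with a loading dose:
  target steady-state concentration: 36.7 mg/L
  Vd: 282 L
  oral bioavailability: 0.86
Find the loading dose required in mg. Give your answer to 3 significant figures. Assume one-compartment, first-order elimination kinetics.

LD = Css × Vd / F = 36.7 × 282 / 0.86 = 12030 mg

12000 mg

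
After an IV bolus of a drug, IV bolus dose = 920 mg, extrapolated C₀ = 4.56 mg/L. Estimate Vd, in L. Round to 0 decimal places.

Vd = Dose / C₀ = 920.0 / 4.56 = 201.8 L

202 L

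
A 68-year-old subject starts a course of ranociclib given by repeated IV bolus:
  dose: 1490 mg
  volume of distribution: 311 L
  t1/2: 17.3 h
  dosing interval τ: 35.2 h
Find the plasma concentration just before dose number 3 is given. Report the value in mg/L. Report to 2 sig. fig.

1.5 mg/L

C₀ per dose = Dose / Vd = 1490 / 311 = 4.791 mg/L
k = ln2 / t½ = 0.693147 / 17.3 = 0.04007 h⁻¹
Fraction remaining after one interval: r = e^(−kτ) = e^(−0.04007 × 35.2) = 0.2440
Before dose 3, 2 doses have been given (aged 1τ, 2τ).
C_trough = C₀ × (r + r²) = 4.791 × (0.2440 + 0.05954) = 1.454 mg/L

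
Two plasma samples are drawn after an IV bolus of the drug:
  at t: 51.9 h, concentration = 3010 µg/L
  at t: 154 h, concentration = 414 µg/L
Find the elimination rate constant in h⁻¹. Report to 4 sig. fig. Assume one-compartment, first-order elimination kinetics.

k = ln(C₁/C₂) / (t₂ − t₁) = ln(3010/414) / (154 − 51.9)
  = 1.984 / 102.1 = 0.01943 h⁻¹

0.01943 h⁻¹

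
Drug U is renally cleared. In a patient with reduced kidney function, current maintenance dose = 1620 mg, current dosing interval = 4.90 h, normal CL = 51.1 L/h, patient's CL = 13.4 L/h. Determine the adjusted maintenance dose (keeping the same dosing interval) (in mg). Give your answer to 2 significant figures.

420 mg

To keep the same average steady-state level, dosing rate must scale with clearance.
CL ratio = 13.4 / 51.1 = 0.2622
New dose (same interval) = 1620 × 0.2622 = 424.8 mg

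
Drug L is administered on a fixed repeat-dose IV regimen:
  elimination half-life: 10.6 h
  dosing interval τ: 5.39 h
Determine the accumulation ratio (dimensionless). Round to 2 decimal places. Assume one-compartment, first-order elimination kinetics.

3.37

k = ln2 / t½ = 0.693147 / 10.6 = 0.06539 h⁻¹
e^(−kτ) = e^(−0.06539 × 5.39) = 0.7030
Accumulation ratio R = 1 / (1 − e^(−kτ)) = 1 / (1 − 0.7030) = 3.367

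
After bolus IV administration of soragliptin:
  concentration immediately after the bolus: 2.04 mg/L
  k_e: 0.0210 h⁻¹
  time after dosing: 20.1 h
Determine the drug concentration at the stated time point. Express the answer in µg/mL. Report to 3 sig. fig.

C = C₀ · e^(−k·t) = 2.040 × e^(−0.02100 × 20.1)
  = 2.040 × 0.6557 = 1.338 mg/L
(1.338 mg/L = 1.338 µg/mL)

1.34 µg/mL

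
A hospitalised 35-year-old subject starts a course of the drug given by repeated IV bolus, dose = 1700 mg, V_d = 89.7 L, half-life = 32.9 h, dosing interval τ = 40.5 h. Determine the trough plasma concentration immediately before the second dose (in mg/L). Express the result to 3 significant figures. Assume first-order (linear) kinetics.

C₀ per dose = Dose / Vd = 1700 / 89.7 = 18.95 mg/L
k = ln2 / t½ = 0.693147 / 32.9 = 0.02107 h⁻¹
Fraction remaining after one interval: r = e^(−kτ) = e^(−0.02107 × 40.5) = 0.4260
Before dose 2, 1 dose has been given (aged 1τ).
C_trough = C₀ × r = 18.95 × 0.4260 = 8.073 mg/L

8.07 mg/L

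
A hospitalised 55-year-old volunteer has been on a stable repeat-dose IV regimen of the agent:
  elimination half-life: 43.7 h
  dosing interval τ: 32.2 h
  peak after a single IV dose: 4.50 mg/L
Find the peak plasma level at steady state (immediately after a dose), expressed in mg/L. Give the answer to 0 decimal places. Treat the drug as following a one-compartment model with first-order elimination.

k = ln2 / t½ = 0.693147 / 43.7 = 0.01586 h⁻¹
e^(−kτ) = e^(−0.01586 × 32.2) = 0.6001
Accumulation ratio R = 1 / (1 − e^(−kτ)) = 1 / (1 − 0.6001) = 2.501
Steady-state peak = C₀ × R = 4.50 × 2.501 = 11.25 mg/L

11 mg/L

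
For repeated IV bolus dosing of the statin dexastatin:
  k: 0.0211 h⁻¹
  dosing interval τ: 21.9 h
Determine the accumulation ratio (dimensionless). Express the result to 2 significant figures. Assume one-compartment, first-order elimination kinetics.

e^(−kτ) = e^(−0.02110 × 21.9) = 0.6300
Accumulation ratio R = 1 / (1 − e^(−kτ)) = 1 / (1 − 0.6300) = 2.703

2.7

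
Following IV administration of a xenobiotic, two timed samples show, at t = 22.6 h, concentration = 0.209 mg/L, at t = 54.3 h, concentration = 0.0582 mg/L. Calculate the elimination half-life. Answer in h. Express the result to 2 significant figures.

k = ln(C₁/C₂) / (t₂ − t₁) = ln(0.209/0.0582) / (54.3 − 22.6)
  = 1.278 / 31.70 = 0.04032 h⁻¹
t½ = ln2 / k = 0.693147 / 0.04032 = 17.19 h

17 h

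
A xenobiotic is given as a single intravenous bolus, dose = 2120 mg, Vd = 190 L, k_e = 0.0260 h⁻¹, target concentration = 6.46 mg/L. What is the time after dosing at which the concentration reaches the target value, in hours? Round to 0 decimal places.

C₀ = Dose / Vd = 2120 / 190 = 11.16 mg/L
t = ln(C₀ / C) / k = ln(11.16 / 6.46) / 0.02600
  = ln(1.728) / 0.02600 = 0.5470 / 0.02600 = 21.04 h

21 h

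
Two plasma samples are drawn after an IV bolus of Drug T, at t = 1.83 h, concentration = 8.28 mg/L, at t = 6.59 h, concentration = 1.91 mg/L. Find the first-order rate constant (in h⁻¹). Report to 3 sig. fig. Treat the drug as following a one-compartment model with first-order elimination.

k = ln(C₁/C₂) / (t₂ − t₁) = ln(8.28/1.91) / (6.59 − 1.83)
  = 1.467 / 4.760 = 0.3082 h⁻¹

0.308 h⁻¹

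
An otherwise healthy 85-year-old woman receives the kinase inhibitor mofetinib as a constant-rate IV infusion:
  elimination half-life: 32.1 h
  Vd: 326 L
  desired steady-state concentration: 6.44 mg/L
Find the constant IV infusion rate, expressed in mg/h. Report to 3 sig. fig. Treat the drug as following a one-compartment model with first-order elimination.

45.3 mg/h

k = ln2 / t½ = 0.693147 / 32.1 = 0.02159 h⁻¹
CL = k × Vd = 0.02159 × 326 = 7.038 L/h
At steady state, infusion rate R₀ = Css × CL = 6.44 × 7.038 = 45.32 mg/h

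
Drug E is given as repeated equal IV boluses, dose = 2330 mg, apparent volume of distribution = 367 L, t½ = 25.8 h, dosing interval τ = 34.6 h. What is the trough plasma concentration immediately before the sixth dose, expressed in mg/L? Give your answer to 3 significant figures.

4.10 mg/L

C₀ per dose = Dose / Vd = 2330 / 367 = 6.349 mg/L
k = ln2 / t½ = 0.693147 / 25.8 = 0.02687 h⁻¹
Fraction remaining after one interval: r = e^(−kτ) = e^(−0.02687 × 34.6) = 0.3947
Before dose 6, 5 doses have been given (aged 1τ, 2τ, 3τ, 4τ, 5τ).
C_trough = C₀ × (r + r² + … + r^5) = C₀ × r(1−r^5)/(1−r)
        = 6.349 × 0.3947 × (1 − 0.009579) / (1 − 0.3947) = 4.100 mg/L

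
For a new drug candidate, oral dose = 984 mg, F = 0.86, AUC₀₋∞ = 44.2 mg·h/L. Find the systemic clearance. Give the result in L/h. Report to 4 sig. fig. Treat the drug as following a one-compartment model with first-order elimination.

CL = F·Dose / AUC = 0.86 × 984 / 44.2 = 19.15 L/h

19.15 L/h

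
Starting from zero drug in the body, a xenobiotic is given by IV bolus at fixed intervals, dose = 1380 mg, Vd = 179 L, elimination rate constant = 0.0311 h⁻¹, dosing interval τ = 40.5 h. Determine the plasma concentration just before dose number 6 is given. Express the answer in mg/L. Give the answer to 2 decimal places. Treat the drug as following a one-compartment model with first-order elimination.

C₀ per dose = Dose / Vd = 1380 / 179 = 7.709 mg/L
Fraction remaining after one interval: r = e^(−kτ) = e^(−0.03110 × 40.5) = 0.2838
Before dose 6, 5 doses have been given (aged 1τ, 2τ, 3τ, 4τ, 5τ).
C_trough = C₀ × (r + r² + … + r^5) = C₀ × r(1−r^5)/(1−r)
        = 7.709 × 0.2838 × (1 − 0.001841) / (1 − 0.2838) = 3.049 mg/L

3.05 mg/L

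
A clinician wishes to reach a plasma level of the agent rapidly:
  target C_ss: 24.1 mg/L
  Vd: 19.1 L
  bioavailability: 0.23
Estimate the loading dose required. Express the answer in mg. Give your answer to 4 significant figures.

2001 mg

LD = Css × Vd / F = 24.1 × 19.1 / 0.23 = 2001 mg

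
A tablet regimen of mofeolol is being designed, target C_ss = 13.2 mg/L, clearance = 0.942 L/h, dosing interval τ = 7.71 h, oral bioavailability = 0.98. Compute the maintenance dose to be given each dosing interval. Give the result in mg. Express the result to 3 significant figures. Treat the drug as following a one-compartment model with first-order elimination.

97.8 mg

At steady state, F × (Dose/τ) = Css × CL.
Dose = Css × CL × τ / F = 13.2 × 0.9420 × 7.71 / 0.98 = 97.83 mg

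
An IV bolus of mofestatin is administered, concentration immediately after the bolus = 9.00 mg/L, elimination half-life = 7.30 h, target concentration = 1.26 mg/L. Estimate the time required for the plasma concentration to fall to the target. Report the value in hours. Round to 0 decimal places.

k = ln2 / t½ = 0.693147 / 7.30 = 0.09495 h⁻¹
t = ln(C₀ / C) / k = ln(9.000 / 1.26) / 0.09495
  = ln(7.143) / 0.09495 = 1.966 / 0.09495 = 20.71 h

21 h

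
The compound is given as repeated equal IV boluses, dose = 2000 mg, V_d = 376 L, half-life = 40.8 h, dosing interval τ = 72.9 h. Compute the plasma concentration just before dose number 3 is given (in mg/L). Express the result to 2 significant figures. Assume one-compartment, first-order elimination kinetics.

2.0 mg/L

C₀ per dose = Dose / Vd = 2000 / 376 = 5.319 mg/L
k = ln2 / t½ = 0.693147 / 40.8 = 0.01699 h⁻¹
Fraction remaining after one interval: r = e^(−kτ) = e^(−0.01699 × 72.9) = 0.2898
Before dose 3, 2 doses have been given (aged 1τ, 2τ).
C_trough = C₀ × (r + r²) = 5.319 × (0.2898 + 0.08398) = 1.988 mg/L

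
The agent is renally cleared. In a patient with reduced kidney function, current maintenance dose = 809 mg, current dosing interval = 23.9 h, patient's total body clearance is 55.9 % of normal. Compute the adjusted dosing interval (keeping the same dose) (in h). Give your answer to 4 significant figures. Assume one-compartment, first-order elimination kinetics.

To keep the same average steady-state level, dosing rate must scale with clearance.
CL ratio = 55.9 / 100 = 0.5590
New interval (same dose) = 23.9 / 0.5590 = 42.75 h

42.75 h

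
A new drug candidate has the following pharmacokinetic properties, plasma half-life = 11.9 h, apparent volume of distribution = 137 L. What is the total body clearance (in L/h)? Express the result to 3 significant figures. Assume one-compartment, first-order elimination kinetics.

k = ln2 / t½ = 0.693147 / 11.9 = 0.05825 h⁻¹
CL = k × Vd = 0.05825 × 137 = 7.980 L/h

7.98 L/h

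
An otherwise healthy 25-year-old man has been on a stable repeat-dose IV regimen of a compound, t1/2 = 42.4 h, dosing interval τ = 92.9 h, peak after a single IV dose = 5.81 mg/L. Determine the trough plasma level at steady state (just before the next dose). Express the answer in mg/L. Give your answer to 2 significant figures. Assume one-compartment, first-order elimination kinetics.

1.6 mg/L

k = ln2 / t½ = 0.693147 / 42.4 = 0.01635 h⁻¹
e^(−kτ) = e^(−0.01635 × 92.9) = 0.2189
Accumulation ratio R = 1 / (1 − e^(−kτ)) = 1 / (1 − 0.2189) = 1.280
Steady-state trough = C₀ × R × e^(−kτ) = 5.81 × 1.280 × 0.2189 = 1.628 mg/L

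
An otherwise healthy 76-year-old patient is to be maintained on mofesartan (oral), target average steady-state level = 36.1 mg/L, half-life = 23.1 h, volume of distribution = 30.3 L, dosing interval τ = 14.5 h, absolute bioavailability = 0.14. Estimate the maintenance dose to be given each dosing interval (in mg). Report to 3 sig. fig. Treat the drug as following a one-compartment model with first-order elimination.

3400 mg

k = ln2 / t½ = 0.693147 / 23.1 = 0.03001 h⁻¹
CL = k × Vd = 0.03001 × 30.3 = 0.9093 L/h
At steady state, F × (Dose/τ) = Css × CL.
Dose = Css × CL × τ / F = 36.1 × 0.9093 × 14.5 / 0.14 = 3400 mg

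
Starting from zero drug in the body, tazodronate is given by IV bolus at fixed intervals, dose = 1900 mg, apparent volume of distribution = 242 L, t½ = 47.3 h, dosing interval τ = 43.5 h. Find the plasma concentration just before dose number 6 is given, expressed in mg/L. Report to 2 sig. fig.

8.4 mg/L

C₀ per dose = Dose / Vd = 1900 / 242 = 7.851 mg/L
k = ln2 / t½ = 0.693147 / 47.3 = 0.01465 h⁻¹
Fraction remaining after one interval: r = e^(−kτ) = e^(−0.01465 × 43.5) = 0.5287
Before dose 6, 5 doses have been given (aged 1τ, 2τ, 3τ, 4τ, 5τ).
C_trough = C₀ × (r + r² + … + r^5) = C₀ × r(1−r^5)/(1−r)
        = 7.851 × 0.5287 × (1 − 0.04131) / (1 − 0.5287) = 8.443 mg/L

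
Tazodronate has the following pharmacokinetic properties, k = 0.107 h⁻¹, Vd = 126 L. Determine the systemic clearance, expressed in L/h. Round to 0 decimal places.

CL = k × Vd = 0.107 × 126 = 13.48 L/h

13 L/h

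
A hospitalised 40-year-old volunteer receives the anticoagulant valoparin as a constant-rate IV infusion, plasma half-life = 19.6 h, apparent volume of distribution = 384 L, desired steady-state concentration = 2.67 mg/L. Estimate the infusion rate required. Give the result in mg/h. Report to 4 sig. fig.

36.26 mg/h

k = ln2 / t½ = 0.693147 / 19.6 = 0.03536 h⁻¹
CL = k × Vd = 0.03536 × 384 = 13.58 L/h
At steady state, infusion rate R₀ = Css × CL = 2.67 × 13.58 = 36.26 mg/h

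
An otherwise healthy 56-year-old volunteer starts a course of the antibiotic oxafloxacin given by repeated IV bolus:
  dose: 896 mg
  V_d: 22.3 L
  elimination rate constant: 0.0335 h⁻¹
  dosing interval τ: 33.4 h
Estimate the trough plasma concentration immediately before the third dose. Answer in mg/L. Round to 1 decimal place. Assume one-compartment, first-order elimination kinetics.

C₀ per dose = Dose / Vd = 896 / 22.3 = 40.18 mg/L
Fraction remaining after one interval: r = e^(−kτ) = e^(−0.03350 × 33.4) = 0.3266
Before dose 3, 2 doses have been given (aged 1τ, 2τ).
C_trough = C₀ × (r + r²) = 40.18 × (0.3266 + 0.1067) = 17.41 mg/L

17.4 mg/L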